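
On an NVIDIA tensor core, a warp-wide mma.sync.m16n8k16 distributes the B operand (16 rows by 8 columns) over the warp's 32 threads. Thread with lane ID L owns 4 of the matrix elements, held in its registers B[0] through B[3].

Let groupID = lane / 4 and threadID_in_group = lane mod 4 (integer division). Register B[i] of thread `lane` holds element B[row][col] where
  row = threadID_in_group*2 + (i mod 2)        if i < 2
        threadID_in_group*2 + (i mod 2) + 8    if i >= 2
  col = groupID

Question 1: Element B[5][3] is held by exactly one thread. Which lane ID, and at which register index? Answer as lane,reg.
14,1

c=3⇒gr=3  r=5⇒Rb=0,th=2,odd=1
L=3*4+2=14  i=0*2+1=1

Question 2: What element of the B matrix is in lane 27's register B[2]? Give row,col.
14,6

27: g=6,t=3
[2] (3*2+0+8,6) = (14,6)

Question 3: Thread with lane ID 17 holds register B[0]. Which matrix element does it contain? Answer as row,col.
lane 17: G=4 (17/4), T=1 (17%4)
i=0: r=1*2+0+0=2, c=G=4

2,4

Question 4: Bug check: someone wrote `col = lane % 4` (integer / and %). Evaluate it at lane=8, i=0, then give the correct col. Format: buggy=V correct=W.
`lane % 4`[8,0]→0
lane 8: G=2 (8/4), T=0 (8%4)
i=0: r=0*2+0+0=0, c=G=2
col: 0 vs 2

buggy=0 correct=2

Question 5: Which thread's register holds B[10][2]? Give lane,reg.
c=2→G=2  r=10→rhi=1,T=1,p=0
L=2*4+1=9  i=1*2+0=2

9,2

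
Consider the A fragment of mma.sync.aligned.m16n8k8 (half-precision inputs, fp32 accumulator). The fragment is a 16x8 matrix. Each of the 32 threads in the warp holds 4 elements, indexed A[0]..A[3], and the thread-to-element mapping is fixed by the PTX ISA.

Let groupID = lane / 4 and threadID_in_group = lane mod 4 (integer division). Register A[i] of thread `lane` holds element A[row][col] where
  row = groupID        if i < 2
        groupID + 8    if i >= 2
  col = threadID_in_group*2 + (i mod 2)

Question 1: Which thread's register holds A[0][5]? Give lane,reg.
2,1

r: 0->gid=0,r8=0  c: 5->tid=2,i&1=1
L=0*4+2=2  i=0*2+1=1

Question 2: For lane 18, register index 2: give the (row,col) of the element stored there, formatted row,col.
lane 18=>18/4=4, 18 mod 4=2
i=2  r:4+8=>12  c:2·2+0=>4

12,4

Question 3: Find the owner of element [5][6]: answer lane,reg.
r=5→G=5,rhi=0  c=6→T=3,p=0
L=5*4+3=23  i=0*2+0=0

23,0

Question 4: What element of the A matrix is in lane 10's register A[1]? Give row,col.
lane 10→10/4=2, 10 mod 4=2
i=1  r:2+0→2  c:2·2+1→5

2,5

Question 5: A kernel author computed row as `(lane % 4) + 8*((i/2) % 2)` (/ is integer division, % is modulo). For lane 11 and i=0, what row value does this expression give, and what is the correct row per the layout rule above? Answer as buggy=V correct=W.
buggy=3 correct=2

`(lane % 4) + 8*((i/2) % 2)`[11,0]->3
lane 11: gid=2 (11/4), tid=3 (11%4)
i=0: r=2+0=2, c=3*2+0=6
row: 3 vs 2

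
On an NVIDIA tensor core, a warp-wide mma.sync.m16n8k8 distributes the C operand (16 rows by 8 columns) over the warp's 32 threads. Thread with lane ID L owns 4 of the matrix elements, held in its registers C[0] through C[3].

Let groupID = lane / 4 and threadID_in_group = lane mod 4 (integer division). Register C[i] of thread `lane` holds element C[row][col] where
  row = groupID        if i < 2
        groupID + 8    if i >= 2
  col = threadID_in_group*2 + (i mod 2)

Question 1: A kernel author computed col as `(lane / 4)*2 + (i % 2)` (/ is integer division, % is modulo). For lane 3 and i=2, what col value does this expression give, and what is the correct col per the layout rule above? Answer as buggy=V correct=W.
`(lane / 4)*2 + (i % 2)`[3,2]->0
L=3->g=3>>2=0, t=3&3=3
[2]->row 0+8=8  col 3·2+0=6
col: 0 vs 6

buggy=0 correct=6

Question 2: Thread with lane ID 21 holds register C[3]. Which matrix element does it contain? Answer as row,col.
21: g=5,t=1
[3] (5+8,1*2+1) = (13,3)

13,3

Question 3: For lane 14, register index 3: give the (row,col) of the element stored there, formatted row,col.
L=14->gid=14>>2=3, tid=14&3=2
[3]->row 3+8=11  col 2·2+1=5

11,5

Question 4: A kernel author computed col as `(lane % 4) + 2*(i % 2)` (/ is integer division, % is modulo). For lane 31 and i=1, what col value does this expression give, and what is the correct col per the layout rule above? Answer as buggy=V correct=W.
buggy=5 correct=7

`(lane % 4) + 2*(i % 2)`[31,1]->5
lane 31: gid=7 (31/4), tid=3 (31%4)
i=1: r=7+0=7, c=3*2+1=7
col: 5 vs 7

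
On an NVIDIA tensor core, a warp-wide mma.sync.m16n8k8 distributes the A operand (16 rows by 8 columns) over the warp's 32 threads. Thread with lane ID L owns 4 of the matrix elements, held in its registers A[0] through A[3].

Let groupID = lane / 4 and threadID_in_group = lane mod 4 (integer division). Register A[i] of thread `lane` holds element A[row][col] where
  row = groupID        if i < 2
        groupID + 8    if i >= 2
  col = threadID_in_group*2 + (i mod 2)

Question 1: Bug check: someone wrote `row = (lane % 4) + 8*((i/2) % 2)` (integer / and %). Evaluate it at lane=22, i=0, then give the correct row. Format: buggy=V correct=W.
`(lane % 4) + 8*((i/2) % 2)`[22,0]->2
lane 22->22/4=5, 22 mod 4=2
i=0  r:5+0->5  c:2·2+0->4
row: 2 vs 5

buggy=2 correct=5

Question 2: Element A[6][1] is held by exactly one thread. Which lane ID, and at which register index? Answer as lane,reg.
24,1

r=6⇒gr=6,Rb=0  c=1⇒th=0,odd=1
L=6*4+0=24  i=0*2+1=1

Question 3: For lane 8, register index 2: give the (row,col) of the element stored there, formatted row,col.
8: g=2,t=0
[2] (2+8,0*2+0) = (10,0)

10,0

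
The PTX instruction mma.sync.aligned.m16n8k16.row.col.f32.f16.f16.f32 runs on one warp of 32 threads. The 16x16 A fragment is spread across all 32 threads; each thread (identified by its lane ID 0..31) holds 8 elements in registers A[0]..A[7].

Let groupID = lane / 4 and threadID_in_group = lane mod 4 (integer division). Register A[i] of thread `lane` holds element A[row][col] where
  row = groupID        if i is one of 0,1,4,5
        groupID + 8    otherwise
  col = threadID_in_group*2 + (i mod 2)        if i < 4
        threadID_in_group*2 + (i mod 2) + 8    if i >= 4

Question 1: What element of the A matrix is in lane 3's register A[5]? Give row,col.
0,15

lane 3=>3/4=0, 3 mod 4=3
i=5  r:0+0=>0  c:2·3+1+8=>15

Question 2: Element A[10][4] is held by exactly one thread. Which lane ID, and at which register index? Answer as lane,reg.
10,2

r=10->g=2,rb=1  c=4->cb=0,t=2,b0=0
L=2*4+2=10  i=0*4+1*2+0=2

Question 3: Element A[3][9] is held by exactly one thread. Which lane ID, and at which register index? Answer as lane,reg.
12,5

r=3->g=3,rb=0  c=9->cb=1,t=0,b0=1
L=3*4+0=12  i=1*4+0*2+1=5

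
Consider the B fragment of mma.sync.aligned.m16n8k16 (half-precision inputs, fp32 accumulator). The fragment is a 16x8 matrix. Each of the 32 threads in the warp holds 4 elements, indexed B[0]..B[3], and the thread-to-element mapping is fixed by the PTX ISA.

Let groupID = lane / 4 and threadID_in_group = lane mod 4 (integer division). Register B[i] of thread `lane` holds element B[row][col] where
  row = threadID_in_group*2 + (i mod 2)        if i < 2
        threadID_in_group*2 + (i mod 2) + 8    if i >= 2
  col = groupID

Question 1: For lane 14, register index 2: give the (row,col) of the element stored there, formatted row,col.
12,3

14: g=3,t=2
[2] (2*2+0+8,3) = (12,3)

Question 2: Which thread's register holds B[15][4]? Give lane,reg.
19,3

c=4→G=4  r=15→rhi=1,T=3,p=1
L=4*4+3=19  i=1*2+1=3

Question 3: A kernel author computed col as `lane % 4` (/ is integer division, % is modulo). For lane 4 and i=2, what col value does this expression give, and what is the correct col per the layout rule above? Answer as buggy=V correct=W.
`lane % 4`[4,2]=>0
lane 4: grp=1 (4/4), tig=0 (4%4)
i=2: r=0*2+0+8=8, c=grp=1
col: 0 vs 1

buggy=0 correct=1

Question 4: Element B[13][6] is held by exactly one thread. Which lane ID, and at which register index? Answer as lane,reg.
26,3

c:6=>grp=6  r:13=>rB=1,tig=2,lo=1
L=6*4+2=26  i=1*2+1=3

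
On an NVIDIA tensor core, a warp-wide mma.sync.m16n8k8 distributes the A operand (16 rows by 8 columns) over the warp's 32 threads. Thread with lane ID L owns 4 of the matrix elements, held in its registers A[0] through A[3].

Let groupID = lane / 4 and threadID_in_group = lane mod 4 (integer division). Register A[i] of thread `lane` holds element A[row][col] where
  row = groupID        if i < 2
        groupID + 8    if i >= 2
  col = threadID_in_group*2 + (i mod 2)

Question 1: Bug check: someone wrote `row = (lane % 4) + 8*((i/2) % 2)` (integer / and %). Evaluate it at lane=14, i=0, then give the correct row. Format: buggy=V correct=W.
`(lane % 4) + 8*((i/2) % 2)`[14,0]→2
lane 14: G=3 (14/4), T=2 (14%4)
i=0: r=3+0=3, c=2*2+0=4
row: 2 vs 3

buggy=2 correct=3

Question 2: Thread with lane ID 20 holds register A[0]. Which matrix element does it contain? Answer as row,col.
5,0

lane 20: G=5 (20/4), T=0 (20%4)
i=0: r=5+0=5, c=0*2+0=0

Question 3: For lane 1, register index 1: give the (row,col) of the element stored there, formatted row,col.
L=1→G=1>>2=0, T=1&3=1
[1]→row 0+0=0  col 1·2+1=3

0,3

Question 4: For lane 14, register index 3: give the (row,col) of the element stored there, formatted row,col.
11,5

L=14→G=14>>2=3, T=14&3=2
[3]→row 3+8=11  col 2·2+1=5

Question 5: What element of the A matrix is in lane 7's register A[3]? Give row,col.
L=7->gid=7>>2=1, tid=7&3=3
[3]->row 1+8=9  col 3·2+1=7

9,7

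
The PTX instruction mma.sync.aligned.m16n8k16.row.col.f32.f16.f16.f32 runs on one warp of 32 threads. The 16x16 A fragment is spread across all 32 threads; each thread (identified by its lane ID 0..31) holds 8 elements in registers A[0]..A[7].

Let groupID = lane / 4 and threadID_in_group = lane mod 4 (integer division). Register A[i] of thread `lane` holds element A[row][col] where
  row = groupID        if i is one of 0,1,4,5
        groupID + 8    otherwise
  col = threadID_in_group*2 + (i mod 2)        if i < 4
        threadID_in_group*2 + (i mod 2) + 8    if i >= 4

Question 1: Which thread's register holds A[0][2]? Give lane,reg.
1,0

r=0→G=0,rhi=0  c=2→chi=0,T=1,p=0
L=0*4+1=1  i=0*4+0*2+0=0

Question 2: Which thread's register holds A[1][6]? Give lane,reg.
r:1=>grp=1,rB=0  c:6=>cB=0,tig=3,lo=0
L=1*4+3=7  i=0*4+0*2+0=0

7,0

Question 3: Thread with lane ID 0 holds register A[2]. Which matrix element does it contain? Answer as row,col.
L=0->gid=0>>2=0, tid=0&3=0
[2]->row 0+8=8  col 0·2+0+0=0

8,0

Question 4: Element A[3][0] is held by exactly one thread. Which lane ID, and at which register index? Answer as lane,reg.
r: 3->gid=3,r8=0  c: 0->c8=0,tid=0,i&1=0
L=3*4+0=12  i=0*4+0*2+0=0

12,0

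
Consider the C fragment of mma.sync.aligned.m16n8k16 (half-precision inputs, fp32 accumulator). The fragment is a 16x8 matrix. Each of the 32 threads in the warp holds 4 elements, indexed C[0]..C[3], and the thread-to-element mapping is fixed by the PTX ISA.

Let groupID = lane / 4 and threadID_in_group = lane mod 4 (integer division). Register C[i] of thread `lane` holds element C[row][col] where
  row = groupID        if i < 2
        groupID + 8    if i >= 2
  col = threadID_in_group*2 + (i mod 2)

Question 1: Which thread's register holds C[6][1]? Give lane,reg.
r:6=>grp=6,rB=0  c:1=>tig=0,lo=1
L=6*4+0=24  i=0*2+1=1

24,1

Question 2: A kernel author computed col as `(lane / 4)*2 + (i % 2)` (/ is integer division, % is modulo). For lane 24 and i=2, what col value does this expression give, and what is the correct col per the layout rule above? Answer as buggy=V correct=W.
buggy=12 correct=0

`(lane / 4)*2 + (i % 2)`[24,2]->12
24: gid=6,tid=0
[2] (6+8,0*2+0) = (14,0)
col: 12 vs 0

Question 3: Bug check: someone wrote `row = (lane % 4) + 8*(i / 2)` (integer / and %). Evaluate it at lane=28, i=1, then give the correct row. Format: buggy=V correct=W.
buggy=0 correct=7

`(lane % 4) + 8*(i / 2)`[28,1]->0
lane 28->28/4=7, 28 mod 4=0
i=1  r:7+0->7  c:2·0+1->1
row: 0 vs 7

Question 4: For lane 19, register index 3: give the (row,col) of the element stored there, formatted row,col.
19: g=4,t=3
[3] (4+8,3*2+1) = (12,7)

12,7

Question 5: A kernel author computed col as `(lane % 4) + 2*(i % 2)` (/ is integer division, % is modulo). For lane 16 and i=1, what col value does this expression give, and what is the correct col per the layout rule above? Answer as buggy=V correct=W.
buggy=2 correct=1

`(lane % 4) + 2*(i % 2)`[16,1]->2
L=16->gid=16>>2=4, tid=16&3=0
[1]->row 4+0=4  col 0·2+1=1
col: 2 vs 1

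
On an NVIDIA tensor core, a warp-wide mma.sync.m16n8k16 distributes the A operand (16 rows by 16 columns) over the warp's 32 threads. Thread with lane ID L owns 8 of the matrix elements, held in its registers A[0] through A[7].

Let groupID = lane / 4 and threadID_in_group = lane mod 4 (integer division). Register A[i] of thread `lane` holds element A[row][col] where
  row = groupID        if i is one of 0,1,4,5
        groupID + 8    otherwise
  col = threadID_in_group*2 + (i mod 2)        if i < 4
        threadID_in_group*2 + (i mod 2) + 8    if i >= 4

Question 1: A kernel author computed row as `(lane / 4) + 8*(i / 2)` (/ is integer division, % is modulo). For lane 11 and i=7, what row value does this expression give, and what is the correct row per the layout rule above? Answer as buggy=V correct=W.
buggy=26 correct=10

`(lane / 4) + 8*(i / 2)`[11,7]=>26
lane 11: grp=2 (11/4), tig=3 (11%4)
i=7: r=2+8=10, c=3*2+1+8=15
row: 26 vs 10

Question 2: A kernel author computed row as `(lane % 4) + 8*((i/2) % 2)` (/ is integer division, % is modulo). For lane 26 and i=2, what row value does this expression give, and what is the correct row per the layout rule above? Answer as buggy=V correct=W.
buggy=10 correct=14

`(lane % 4) + 8*((i/2) % 2)`[26,2]→10
26: G=6,T=2
[2] (6+8,2*2+0+0) = (14,4)
row: 10 vs 14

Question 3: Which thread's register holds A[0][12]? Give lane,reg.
2,4

r=0→G=0,rhi=0  c=12→chi=1,T=2,p=0
L=0*4+2=2  i=1*4+0*2+0=4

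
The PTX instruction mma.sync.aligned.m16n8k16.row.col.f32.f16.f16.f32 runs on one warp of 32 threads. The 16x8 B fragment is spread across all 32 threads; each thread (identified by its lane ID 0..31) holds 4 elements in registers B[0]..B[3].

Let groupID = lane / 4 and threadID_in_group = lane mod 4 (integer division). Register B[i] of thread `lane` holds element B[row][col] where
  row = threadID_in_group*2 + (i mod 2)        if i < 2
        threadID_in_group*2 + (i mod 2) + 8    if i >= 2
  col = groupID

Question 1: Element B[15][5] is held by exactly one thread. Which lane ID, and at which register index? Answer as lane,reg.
c=5→G=5  r=15→rhi=1,T=3,p=1
L=5*4+3=23  i=1*2+1=3

23,3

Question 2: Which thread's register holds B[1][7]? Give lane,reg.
c=7→G=7  r=1→rhi=0,T=0,p=1
L=7*4+0=28  i=0*2+1=1

28,1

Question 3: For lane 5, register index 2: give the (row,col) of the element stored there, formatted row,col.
L=5→G=5>>2=1, T=5&3=1
[2]→row 1·2+0+8=10  col G=1

10,1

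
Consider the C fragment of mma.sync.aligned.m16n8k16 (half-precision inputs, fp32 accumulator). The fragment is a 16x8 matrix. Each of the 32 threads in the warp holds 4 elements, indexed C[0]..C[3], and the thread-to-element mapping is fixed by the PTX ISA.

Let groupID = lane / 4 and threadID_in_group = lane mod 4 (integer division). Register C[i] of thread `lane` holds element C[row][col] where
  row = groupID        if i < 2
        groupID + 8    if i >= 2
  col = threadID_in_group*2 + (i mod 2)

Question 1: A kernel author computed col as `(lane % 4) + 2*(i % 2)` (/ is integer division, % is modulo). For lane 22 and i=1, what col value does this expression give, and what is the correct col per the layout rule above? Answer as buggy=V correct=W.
`(lane % 4) + 2*(i % 2)`[22,1]→4
L=22→G=22>>2=5, T=22&3=2
[1]→row 5+0=5  col 2·2+1=5
col: 4 vs 5

buggy=4 correct=5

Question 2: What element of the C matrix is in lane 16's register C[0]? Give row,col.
lane 16: grp=4 (16/4), tig=0 (16%4)
i=0: r=4+0=4, c=0*2+0=0

4,0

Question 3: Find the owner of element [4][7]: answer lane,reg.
19,1

r: 4->gid=4,r8=0  c: 7->tid=3,i&1=1
L=4*4+3=19  i=0*2+1=1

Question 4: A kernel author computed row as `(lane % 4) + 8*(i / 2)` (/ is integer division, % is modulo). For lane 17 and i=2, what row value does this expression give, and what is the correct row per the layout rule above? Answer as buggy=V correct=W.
`(lane % 4) + 8*(i / 2)`[17,2]→9
lane 17: G=4 (17/4), T=1 (17%4)
i=2: r=4+8=12, c=1*2+0=2
row: 9 vs 12

buggy=9 correct=12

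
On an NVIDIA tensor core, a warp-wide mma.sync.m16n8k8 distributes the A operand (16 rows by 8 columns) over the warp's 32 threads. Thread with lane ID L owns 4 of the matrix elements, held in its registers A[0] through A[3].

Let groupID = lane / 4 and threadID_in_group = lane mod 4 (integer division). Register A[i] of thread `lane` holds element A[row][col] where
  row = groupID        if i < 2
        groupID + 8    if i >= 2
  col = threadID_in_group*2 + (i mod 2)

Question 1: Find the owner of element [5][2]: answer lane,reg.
21,0

r:5=>grp=5,rB=0  c:2=>tig=1,lo=0
L=5*4+1=21  i=0*2+0=0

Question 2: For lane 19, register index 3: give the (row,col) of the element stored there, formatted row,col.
lane 19: grp=4 (19/4), tig=3 (19%4)
i=3: r=4+8=12, c=3*2+1=7

12,7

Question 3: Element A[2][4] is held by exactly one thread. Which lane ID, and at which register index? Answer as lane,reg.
r: 2->gid=2,r8=0  c: 4->tid=2,i&1=0
L=2*4+2=10  i=0*2+0=0

10,0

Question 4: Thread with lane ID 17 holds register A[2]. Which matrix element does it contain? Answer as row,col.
12,2

17: gr=4,th=1
[2] (4+8,1*2+0) = (12,2)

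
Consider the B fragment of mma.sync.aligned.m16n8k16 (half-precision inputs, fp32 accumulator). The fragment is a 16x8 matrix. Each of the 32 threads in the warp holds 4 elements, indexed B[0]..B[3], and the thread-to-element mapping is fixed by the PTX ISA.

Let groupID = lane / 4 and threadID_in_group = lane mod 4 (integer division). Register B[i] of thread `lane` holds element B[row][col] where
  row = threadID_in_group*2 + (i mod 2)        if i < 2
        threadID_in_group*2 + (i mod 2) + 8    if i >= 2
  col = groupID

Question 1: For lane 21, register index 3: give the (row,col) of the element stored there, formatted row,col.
11,5

lane 21=>21/4=5, 21 mod 4=1
i=3  r:2·1+1+8=>11  c:5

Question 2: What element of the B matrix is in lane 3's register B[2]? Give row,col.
L=3→G=3>>2=0, T=3&3=3
[2]→row 3·2+0+8=14  col G=0

14,0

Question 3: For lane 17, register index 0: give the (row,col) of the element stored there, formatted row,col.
lane 17⇒17/4=4, 17 mod 4=1
i=0  r:2·1+0+0⇒2  c:4

2,4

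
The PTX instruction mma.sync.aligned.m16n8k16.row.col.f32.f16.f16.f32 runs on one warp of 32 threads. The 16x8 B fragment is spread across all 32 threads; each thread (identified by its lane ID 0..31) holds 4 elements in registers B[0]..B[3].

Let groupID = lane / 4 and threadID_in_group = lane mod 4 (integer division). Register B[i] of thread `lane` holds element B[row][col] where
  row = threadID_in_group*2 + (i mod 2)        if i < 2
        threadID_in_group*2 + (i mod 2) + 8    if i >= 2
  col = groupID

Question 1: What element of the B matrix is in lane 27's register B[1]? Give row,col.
7,6

27: G=6,T=3
[1] (3*2+1+0,6) = (7,6)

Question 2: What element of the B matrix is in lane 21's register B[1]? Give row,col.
lane 21: gid=5 (21/4), tid=1 (21%4)
i=1: r=1*2+1+0=3, c=gid=5

3,5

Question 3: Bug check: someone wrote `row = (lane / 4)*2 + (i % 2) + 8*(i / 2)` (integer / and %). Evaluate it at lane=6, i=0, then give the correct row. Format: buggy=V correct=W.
buggy=2 correct=4

`(lane / 4)*2 + (i % 2) + 8*(i / 2)`[6,0]=>2
lane 6=>6/4=1, 6 mod 4=2
i=0  r:2·2+0+0=>4  c:1
row: 2 vs 4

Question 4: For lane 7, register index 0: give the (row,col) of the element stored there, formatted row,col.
7: G=1,T=3
[0] (3*2+0+0,1) = (6,1)

6,1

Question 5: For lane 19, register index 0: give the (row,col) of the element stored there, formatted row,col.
6,4

L=19->g=19>>2=4, t=19&3=3
[0]->row 3·2+0+0=6  col g=4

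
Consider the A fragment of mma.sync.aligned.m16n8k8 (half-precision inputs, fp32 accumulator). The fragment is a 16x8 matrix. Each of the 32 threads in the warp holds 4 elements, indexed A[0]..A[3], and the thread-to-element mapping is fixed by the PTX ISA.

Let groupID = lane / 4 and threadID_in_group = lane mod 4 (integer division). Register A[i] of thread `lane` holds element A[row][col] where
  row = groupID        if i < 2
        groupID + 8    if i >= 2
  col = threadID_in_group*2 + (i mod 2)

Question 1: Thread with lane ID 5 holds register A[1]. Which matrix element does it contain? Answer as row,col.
1,3

lane 5⇒5/4=1, 5 mod 4=1
i=1  r:1+0⇒1  c:2·1+1⇒3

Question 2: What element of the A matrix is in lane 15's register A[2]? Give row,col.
11,6

lane 15: g=3 (15/4), t=3 (15%4)
i=2: r=3+8=11, c=3*2+0=6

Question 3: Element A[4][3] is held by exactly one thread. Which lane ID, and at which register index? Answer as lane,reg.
17,1

r:4=>grp=4,rB=0  c:3=>tig=1,lo=1
L=4*4+1=17  i=0*2+1=1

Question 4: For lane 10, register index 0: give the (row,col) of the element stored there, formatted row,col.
2,4

lane 10: G=2 (10/4), T=2 (10%4)
i=0: r=2+0=2, c=2*2+0=4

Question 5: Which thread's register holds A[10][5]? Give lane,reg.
10,3

r:10=>grp=2,rB=1  c:5=>tig=2,lo=1
L=2*4+2=10  i=1*2+1=3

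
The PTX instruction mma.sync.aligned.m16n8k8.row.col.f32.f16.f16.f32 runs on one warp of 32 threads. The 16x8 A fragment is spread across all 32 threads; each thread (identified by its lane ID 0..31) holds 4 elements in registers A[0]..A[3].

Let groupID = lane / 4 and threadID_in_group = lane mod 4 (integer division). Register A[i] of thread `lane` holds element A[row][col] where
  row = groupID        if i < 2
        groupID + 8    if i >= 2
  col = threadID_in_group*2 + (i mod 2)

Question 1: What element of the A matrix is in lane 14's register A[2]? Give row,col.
L=14->g=14>>2=3, t=14&3=2
[2]->row 3+8=11  col 2·2+0=4

11,4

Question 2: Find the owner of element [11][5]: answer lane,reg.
14,3

r=11⇒gr=3,Rb=1  c=5⇒th=2,odd=1
L=3*4+2=14  i=1*2+1=3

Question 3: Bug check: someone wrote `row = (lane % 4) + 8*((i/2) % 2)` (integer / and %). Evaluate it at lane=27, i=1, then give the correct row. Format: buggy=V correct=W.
buggy=3 correct=6

`(lane % 4) + 8*((i/2) % 2)`[27,1]→3
lane 27: G=6 (27/4), T=3 (27%4)
i=1: r=6+0=6, c=3*2+1=7
row: 3 vs 6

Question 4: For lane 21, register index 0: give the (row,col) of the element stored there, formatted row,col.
5,2

lane 21->21/4=5, 21 mod 4=1
i=0  r:5+0->5  c:2·1+0->2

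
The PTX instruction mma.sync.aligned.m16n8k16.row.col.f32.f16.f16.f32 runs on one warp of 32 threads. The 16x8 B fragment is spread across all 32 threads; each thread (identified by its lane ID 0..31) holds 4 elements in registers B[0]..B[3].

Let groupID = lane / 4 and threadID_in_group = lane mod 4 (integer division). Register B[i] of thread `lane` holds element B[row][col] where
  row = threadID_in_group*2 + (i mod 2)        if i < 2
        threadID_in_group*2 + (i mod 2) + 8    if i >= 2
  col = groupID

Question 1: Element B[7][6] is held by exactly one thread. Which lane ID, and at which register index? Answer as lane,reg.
27,1

c=6⇒gr=6  r=7⇒Rb=0,th=3,odd=1
L=6*4+3=27  i=0*2+1=1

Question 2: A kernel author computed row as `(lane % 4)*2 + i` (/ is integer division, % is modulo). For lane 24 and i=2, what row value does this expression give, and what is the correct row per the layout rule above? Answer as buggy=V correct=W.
`(lane % 4)*2 + i`[24,2]→2
lane 24: G=6 (24/4), T=0 (24%4)
i=2: r=0*2+0+8=8, c=G=6
row: 2 vs 8

buggy=2 correct=8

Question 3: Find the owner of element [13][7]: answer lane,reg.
c=7⇒gr=7  r=13⇒Rb=1,th=2,odd=1
L=7*4+2=30  i=1*2+1=3

30,3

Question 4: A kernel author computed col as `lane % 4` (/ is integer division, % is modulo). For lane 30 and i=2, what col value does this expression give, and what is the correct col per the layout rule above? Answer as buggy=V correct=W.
`lane % 4`[30,2]->2
lane 30->30/4=7, 30 mod 4=2
i=2  r:2·2+0+8->12  c:7
col: 2 vs 7

buggy=2 correct=7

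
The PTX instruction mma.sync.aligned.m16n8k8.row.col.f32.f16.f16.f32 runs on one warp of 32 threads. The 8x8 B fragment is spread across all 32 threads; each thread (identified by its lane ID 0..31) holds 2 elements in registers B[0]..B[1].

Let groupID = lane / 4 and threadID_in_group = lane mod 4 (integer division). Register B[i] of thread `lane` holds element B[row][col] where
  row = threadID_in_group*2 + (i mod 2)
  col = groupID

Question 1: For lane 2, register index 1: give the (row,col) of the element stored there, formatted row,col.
lane 2: G=0 (2/4), T=2 (2%4)
i=1: r=2*2+1=5, c=G=0

5,0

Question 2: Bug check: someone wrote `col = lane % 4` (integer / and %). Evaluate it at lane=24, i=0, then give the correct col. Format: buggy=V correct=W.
`lane % 4`[24,0]⇒0
lane 24⇒24/4=6, 24 mod 4=0
i=0  r:2·0+0⇒0  c:6
col: 0 vs 6

buggy=0 correct=6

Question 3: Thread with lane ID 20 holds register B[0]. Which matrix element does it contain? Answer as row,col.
L=20⇒gr=20>>2=5, th=20&3=0
[0]⇒row 0·2+0=0  col gr=5

0,5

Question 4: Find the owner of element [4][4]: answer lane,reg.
18,0

c: 4->gid=4  r: 4->tid=2,i&1=0
L=4*4+2=18  i=0=0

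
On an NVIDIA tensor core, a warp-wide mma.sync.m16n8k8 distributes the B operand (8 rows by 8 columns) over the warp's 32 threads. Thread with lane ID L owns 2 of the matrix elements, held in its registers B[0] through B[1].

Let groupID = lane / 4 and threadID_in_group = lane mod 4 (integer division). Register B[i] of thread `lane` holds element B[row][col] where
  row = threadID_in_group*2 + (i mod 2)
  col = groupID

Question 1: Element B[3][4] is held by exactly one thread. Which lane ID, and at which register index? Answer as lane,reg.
c=4->g=4  r=3->t=1,b0=1
L=4*4+1=17  i=1=1

17,1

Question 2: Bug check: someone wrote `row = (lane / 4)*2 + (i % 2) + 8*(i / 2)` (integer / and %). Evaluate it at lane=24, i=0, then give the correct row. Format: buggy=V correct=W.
buggy=12 correct=0

`(lane / 4)*2 + (i % 2) + 8*(i / 2)`[24,0]->12
L=24->gid=24>>2=6, tid=24&3=0
[0]->row 0·2+0=0  col gid=6
row: 12 vs 0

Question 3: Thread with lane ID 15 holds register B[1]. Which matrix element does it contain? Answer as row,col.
L=15=>grp=15>>2=3, tig=15&3=3
[1]=>row 3·2+1=7  col grp=3

7,3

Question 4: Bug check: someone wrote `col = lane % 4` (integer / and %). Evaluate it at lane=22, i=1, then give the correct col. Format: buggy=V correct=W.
buggy=2 correct=5

`lane % 4`[22,1]→2
lane 22→22/4=5, 22 mod 4=2
i=1  r:2·2+1→5  c:5
col: 2 vs 5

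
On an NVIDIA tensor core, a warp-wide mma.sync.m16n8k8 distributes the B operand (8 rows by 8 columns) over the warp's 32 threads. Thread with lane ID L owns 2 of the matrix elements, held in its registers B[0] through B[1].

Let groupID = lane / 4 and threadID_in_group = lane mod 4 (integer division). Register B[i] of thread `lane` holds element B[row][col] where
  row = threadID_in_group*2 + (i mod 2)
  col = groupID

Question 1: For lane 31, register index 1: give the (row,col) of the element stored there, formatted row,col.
L=31→G=31>>2=7, T=31&3=3
[1]→row 3·2+1=7  col G=7

7,7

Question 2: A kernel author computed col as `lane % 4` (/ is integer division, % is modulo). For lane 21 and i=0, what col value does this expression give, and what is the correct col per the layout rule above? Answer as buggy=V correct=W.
buggy=1 correct=5

`lane % 4`[21,0]→1
lane 21→21/4=5, 21 mod 4=1
i=0  r:2·1+0→2  c:5
col: 1 vs 5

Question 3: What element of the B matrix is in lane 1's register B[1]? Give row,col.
lane 1->1/4=0, 1 mod 4=1
i=1  r:2·1+1->3  c:0

3,0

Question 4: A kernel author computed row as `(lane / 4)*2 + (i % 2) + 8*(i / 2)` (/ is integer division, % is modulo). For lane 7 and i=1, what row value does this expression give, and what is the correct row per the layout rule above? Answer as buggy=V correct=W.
buggy=3 correct=7

`(lane / 4)*2 + (i % 2) + 8*(i / 2)`[7,1]->3
7: g=1,t=3
[1] (3*2+1,1) = (7,1)
row: 3 vs 7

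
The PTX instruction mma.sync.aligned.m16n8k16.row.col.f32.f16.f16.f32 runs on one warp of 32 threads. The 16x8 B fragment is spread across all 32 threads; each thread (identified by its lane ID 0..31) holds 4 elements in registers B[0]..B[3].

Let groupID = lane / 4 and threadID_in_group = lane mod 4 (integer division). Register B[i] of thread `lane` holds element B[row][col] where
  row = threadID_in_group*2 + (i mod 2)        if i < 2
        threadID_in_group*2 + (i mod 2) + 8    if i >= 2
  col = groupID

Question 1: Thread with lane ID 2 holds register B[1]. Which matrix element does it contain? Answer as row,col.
lane 2→2/4=0, 2 mod 4=2
i=1  r:2·2+1+0→5  c:0

5,0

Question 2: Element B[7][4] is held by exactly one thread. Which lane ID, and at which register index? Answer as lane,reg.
19,1

c=4⇒gr=4  r=7⇒Rb=0,th=3,odd=1
L=4*4+3=19  i=0*2+1=1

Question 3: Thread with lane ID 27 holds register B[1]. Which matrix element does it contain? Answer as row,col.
7,6

27: g=6,t=3
[1] (3*2+1+0,6) = (7,6)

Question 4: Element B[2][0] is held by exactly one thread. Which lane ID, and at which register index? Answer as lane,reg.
1,0

c=0→G=0  r=2→rhi=0,T=1,p=0
L=0*4+1=1  i=0*2+0=0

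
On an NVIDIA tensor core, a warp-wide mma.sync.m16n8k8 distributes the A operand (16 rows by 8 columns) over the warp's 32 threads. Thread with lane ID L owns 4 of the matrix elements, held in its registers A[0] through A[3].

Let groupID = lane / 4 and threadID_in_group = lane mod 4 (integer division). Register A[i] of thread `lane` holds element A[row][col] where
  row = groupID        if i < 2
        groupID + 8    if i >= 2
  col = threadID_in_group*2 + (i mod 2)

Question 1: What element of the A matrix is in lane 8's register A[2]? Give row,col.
L=8⇒gr=8>>2=2, th=8&3=0
[2]⇒row 2+8=10  col 0·2+0=0

10,0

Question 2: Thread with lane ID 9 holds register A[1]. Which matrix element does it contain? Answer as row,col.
2,3

lane 9→9/4=2, 9 mod 4=1
i=1  r:2+0→2  c:2·1+1→3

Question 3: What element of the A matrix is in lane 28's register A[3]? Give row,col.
15,1

lane 28->28/4=7, 28 mod 4=0
i=3  r:7+8->15  c:2·0+1->1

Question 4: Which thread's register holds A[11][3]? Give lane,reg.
r=11→G=3,rhi=1  c=3→T=1,p=1
L=3*4+1=13  i=1*2+1=3

13,3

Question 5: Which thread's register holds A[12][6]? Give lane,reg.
19,2

r=12->g=4,rb=1  c=6->t=3,b0=0
L=4*4+3=19  i=1*2+0=2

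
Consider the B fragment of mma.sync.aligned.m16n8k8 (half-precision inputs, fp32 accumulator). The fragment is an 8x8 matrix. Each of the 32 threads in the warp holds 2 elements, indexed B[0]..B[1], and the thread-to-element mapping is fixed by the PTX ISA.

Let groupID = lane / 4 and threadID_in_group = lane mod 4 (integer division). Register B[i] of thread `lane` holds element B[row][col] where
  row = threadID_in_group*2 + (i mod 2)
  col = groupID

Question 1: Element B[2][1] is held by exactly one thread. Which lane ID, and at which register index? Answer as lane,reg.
c=1→G=1  r=2→T=1,p=0
L=1*4+1=5  i=0=0

5,0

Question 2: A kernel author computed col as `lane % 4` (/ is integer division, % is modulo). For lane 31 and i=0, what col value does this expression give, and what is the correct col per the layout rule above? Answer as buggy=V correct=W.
`lane % 4`[31,0]=>3
31: grp=7,tig=3
[0] (3*2+0,7) = (6,7)
col: 3 vs 7

buggy=3 correct=7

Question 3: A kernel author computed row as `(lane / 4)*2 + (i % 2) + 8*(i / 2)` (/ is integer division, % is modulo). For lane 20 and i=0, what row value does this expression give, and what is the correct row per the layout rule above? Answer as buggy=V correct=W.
buggy=10 correct=0

`(lane / 4)*2 + (i % 2) + 8*(i / 2)`[20,0]→10
lane 20→20/4=5, 20 mod 4=0
i=0  r:2·0+0→0  c:5
row: 10 vs 0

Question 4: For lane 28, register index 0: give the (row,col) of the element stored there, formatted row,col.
lane 28: g=7 (28/4), t=0 (28%4)
i=0: r=0*2+0=0, c=g=7

0,7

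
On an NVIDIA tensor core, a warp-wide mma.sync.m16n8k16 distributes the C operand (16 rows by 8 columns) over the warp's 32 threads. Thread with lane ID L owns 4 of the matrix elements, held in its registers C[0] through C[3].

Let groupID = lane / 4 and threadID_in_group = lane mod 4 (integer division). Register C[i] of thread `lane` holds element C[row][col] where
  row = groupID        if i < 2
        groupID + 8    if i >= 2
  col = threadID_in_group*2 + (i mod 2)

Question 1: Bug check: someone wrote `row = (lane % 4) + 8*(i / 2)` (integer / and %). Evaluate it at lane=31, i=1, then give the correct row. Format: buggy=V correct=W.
buggy=3 correct=7

`(lane % 4) + 8*(i / 2)`[31,1]⇒3
31: gr=7,th=3
[1] (7+0,3*2+1) = (7,7)
row: 3 vs 7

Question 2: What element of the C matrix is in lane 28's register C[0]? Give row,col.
7,0

lane 28→28/4=7, 28 mod 4=0
i=0  r:7+0→7  c:2·0+0→0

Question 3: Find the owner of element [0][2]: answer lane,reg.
1,0

r=0→G=0,rhi=0  c=2→T=1,p=0
L=0*4+1=1  i=0*2+0=0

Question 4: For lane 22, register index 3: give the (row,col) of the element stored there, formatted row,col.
13,5

22: grp=5,tig=2
[3] (5+8,2*2+1) = (13,5)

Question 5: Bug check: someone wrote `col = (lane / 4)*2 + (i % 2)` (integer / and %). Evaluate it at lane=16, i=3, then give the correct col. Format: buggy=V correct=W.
buggy=9 correct=1

`(lane / 4)*2 + (i % 2)`[16,3]->9
lane 16: gid=4 (16/4), tid=0 (16%4)
i=3: r=4+8=12, c=0*2+1=1
col: 9 vs 1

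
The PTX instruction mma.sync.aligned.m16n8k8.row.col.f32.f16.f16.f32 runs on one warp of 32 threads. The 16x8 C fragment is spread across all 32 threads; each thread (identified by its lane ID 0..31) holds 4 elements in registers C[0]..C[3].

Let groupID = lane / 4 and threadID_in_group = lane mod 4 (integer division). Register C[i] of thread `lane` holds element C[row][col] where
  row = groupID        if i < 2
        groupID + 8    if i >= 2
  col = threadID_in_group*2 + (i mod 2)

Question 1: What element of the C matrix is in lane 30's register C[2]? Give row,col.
15,4

30: gid=7,tid=2
[2] (7+8,2*2+0) = (15,4)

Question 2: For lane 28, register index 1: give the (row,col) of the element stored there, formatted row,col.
7,1

L=28⇒gr=28>>2=7, th=28&3=0
[1]⇒row 7+0=7  col 0·2+1=1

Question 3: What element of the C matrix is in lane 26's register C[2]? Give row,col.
lane 26→26/4=6, 26 mod 4=2
i=2  r:6+8→14  c:2·2+0→4

14,4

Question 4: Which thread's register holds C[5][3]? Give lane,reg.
21,1

r:5=>grp=5,rB=0  c:3=>tig=1,lo=1
L=5*4+1=21  i=0*2+1=1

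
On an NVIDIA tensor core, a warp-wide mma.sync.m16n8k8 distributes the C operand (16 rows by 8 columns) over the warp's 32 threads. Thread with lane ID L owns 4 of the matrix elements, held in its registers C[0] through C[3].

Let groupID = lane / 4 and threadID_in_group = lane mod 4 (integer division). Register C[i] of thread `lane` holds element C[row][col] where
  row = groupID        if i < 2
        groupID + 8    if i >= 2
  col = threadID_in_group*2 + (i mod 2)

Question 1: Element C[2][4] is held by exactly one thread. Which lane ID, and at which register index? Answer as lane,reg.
10,0

r=2->g=2,rb=0  c=4->t=2,b0=0
L=2*4+2=10  i=0*2+0=0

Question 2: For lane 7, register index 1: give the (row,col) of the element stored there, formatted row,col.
L=7=>grp=7>>2=1, tig=7&3=3
[1]=>row 1+0=1  col 3·2+1=7

1,7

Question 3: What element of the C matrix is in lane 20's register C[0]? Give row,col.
5,0

lane 20→20/4=5, 20 mod 4=0
i=0  r:5+0→5  c:2·0+0→0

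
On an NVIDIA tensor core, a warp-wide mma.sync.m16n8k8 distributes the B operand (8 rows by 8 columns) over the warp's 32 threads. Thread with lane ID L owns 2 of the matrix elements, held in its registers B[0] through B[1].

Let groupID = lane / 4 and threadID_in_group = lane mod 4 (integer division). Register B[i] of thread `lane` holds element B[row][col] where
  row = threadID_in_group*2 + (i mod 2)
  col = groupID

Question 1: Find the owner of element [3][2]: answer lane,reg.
9,1

c:2=>grp=2  r:3=>tig=1,lo=1
L=2*4+1=9  i=1=1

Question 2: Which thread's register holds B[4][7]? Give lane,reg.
30,0

c=7→G=7  r=4→T=2,p=0
L=7*4+2=30  i=0=0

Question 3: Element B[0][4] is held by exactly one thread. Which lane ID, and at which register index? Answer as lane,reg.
c=4→G=4  r=0→T=0,p=0
L=4*4+0=16  i=0=0

16,0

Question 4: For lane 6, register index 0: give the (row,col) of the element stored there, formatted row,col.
4,1

L=6->g=6>>2=1, t=6&3=2
[0]->row 2·2+0=4  col g=1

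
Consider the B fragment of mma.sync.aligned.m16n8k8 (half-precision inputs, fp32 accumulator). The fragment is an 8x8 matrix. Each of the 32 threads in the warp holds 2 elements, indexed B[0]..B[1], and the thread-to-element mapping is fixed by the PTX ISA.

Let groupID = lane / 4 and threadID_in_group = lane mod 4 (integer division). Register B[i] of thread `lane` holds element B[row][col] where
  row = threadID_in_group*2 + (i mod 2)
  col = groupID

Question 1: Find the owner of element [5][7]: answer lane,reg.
30,1

c=7→G=7  r=5→T=2,p=1
L=7*4+2=30  i=1=1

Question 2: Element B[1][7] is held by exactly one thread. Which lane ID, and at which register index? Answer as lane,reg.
28,1

c: 7->gid=7  r: 1->tid=0,i&1=1
L=7*4+0=28  i=1=1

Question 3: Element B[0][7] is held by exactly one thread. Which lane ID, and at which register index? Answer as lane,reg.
28,0

c=7→G=7  r=0→T=0,p=0
L=7*4+0=28  i=0=0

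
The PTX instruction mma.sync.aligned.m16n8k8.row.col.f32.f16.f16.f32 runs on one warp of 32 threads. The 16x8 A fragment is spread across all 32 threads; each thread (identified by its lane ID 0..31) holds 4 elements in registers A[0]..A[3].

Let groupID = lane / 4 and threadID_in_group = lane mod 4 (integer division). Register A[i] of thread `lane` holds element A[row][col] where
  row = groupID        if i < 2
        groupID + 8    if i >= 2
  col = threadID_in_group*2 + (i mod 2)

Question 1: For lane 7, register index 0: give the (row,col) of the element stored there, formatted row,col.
1,6

L=7->gid=7>>2=1, tid=7&3=3
[0]->row 1+0=1  col 3·2+0=6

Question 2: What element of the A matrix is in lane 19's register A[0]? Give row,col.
lane 19→19/4=4, 19 mod 4=3
i=0  r:4+0→4  c:2·3+0→6

4,6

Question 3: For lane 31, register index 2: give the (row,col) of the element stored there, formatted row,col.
lane 31⇒31/4=7, 31 mod 4=3
i=2  r:7+8⇒15  c:2·3+0⇒6

15,6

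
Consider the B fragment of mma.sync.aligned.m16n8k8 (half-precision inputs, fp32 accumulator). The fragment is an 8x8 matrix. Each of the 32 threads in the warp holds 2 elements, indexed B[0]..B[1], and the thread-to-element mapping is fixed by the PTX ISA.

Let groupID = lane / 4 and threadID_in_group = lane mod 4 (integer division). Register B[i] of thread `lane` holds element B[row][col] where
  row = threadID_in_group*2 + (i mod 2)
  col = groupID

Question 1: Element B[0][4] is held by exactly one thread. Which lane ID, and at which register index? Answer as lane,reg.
c=4⇒gr=4  r=0⇒th=0,odd=0
L=4*4+0=16  i=0=0

16,0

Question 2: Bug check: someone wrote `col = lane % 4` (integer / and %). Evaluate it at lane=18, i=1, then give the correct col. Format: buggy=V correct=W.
buggy=2 correct=4

`lane % 4`[18,1]→2
18: G=4,T=2
[1] (2*2+1,4) = (5,4)
col: 2 vs 4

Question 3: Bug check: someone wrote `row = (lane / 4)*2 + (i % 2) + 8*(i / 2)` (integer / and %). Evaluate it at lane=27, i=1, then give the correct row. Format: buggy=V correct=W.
`(lane / 4)*2 + (i % 2) + 8*(i / 2)`[27,1]⇒13
lane 27: gr=6 (27/4), th=3 (27%4)
i=1: r=3*2+1=7, c=gr=6
row: 13 vs 7

buggy=13 correct=7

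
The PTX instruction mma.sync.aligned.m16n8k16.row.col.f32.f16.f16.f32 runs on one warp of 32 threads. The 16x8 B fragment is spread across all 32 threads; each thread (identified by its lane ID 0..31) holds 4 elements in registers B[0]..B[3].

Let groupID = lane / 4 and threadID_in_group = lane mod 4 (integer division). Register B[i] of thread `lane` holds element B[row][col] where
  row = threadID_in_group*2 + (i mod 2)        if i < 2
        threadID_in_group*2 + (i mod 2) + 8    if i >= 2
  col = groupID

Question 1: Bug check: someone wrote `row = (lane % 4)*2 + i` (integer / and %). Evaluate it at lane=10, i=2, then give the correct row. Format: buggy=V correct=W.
buggy=6 correct=12

`(lane % 4)*2 + i`[10,2]=>6
lane 10: grp=2 (10/4), tig=2 (10%4)
i=2: r=2*2+0+8=12, c=grp=2
row: 6 vs 12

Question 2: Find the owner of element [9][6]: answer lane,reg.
24,3

c=6⇒gr=6  r=9⇒Rb=1,th=0,odd=1
L=6*4+0=24  i=1*2+1=3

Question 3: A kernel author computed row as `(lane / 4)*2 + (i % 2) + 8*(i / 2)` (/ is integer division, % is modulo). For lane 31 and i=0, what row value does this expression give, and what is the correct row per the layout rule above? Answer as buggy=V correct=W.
buggy=14 correct=6

`(lane / 4)*2 + (i % 2) + 8*(i / 2)`[31,0]->14
lane 31: g=7 (31/4), t=3 (31%4)
i=0: r=3*2+0+0=6, c=g=7
row: 14 vs 6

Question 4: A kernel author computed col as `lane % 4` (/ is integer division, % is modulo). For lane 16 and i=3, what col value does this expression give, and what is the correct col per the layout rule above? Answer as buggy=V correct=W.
`lane % 4`[16,3]⇒0
L=16⇒gr=16>>2=4, th=16&3=0
[3]⇒row 0·2+1+8=9  col gr=4
col: 0 vs 4

buggy=0 correct=4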